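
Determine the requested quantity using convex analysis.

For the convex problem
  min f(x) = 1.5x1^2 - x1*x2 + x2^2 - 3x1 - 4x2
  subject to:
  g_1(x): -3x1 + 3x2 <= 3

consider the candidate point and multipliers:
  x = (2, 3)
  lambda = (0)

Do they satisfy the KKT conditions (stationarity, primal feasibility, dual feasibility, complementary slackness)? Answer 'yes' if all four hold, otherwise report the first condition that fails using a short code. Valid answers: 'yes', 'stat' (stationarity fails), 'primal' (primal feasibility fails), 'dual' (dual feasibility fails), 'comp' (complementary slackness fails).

Gradient of f: grad f(x) = Q x + c = (0, 0)
Constraint values g_i(x) = a_i^T x - b_i:
  g_1((2, 3)) = 0
Stationarity residual: grad f(x) + sum_i lambda_i a_i = (0, 0)
  -> stationarity OK
Primal feasibility (all g_i <= 0): OK
Dual feasibility (all lambda_i >= 0): OK
Complementary slackness (lambda_i * g_i(x) = 0 for all i): OK

Verdict: yes, KKT holds.

yes


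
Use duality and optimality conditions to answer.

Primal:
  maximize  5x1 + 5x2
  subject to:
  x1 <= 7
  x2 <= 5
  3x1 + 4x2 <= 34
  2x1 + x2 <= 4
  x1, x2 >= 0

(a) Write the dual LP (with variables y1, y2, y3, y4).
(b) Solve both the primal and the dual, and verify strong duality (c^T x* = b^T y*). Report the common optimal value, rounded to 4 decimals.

The standard primal-dual pair for 'max c^T x s.t. A x <= b, x >= 0' is:
  Dual:  min b^T y  s.t.  A^T y >= c,  y >= 0.

So the dual LP is:
  minimize  7y1 + 5y2 + 34y3 + 4y4
  subject to:
    y1 + 3y3 + 2y4 >= 5
    y2 + 4y3 + y4 >= 5
    y1, y2, y3, y4 >= 0

Solving the primal: x* = (0, 4).
  primal value c^T x* = 20.
Solving the dual: y* = (0, 0, 0, 5).
  dual value b^T y* = 20.
Strong duality: c^T x* = b^T y*. Confirmed.

20


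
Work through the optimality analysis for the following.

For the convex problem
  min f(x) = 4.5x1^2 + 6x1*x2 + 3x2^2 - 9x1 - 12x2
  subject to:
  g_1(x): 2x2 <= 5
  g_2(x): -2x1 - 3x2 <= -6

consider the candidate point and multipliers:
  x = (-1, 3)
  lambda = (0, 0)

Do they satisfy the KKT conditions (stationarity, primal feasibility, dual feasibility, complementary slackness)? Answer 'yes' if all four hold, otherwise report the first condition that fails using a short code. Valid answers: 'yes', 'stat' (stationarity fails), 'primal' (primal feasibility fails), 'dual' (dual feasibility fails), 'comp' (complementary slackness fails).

Gradient of f: grad f(x) = Q x + c = (0, 0)
Constraint values g_i(x) = a_i^T x - b_i:
  g_1((-1, 3)) = 1
  g_2((-1, 3)) = -1
Stationarity residual: grad f(x) + sum_i lambda_i a_i = (0, 0)
  -> stationarity OK
Primal feasibility (all g_i <= 0): FAILS
Dual feasibility (all lambda_i >= 0): OK
Complementary slackness (lambda_i * g_i(x) = 0 for all i): OK

Verdict: the first failing condition is primal_feasibility -> primal.

primal


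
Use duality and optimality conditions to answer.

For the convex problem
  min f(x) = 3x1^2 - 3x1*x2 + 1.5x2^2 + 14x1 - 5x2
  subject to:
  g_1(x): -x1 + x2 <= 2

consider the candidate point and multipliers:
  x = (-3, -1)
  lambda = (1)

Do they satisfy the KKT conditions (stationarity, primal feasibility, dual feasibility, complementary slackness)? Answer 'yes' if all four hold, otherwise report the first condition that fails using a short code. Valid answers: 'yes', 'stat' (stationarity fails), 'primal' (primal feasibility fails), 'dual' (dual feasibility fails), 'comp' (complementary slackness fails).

Gradient of f: grad f(x) = Q x + c = (-1, 1)
Constraint values g_i(x) = a_i^T x - b_i:
  g_1((-3, -1)) = 0
Stationarity residual: grad f(x) + sum_i lambda_i a_i = (-2, 2)
  -> stationarity FAILS
Primal feasibility (all g_i <= 0): OK
Dual feasibility (all lambda_i >= 0): OK
Complementary slackness (lambda_i * g_i(x) = 0 for all i): OK

Verdict: the first failing condition is stationarity -> stat.

stat


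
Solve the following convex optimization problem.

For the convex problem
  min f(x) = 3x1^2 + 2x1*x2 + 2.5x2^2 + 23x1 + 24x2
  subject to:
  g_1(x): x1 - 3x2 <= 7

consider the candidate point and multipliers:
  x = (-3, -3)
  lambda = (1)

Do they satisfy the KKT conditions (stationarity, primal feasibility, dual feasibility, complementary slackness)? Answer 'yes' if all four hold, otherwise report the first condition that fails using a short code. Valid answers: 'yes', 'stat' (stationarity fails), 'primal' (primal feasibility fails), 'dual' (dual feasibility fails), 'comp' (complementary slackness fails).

Gradient of f: grad f(x) = Q x + c = (-1, 3)
Constraint values g_i(x) = a_i^T x - b_i:
  g_1((-3, -3)) = -1
Stationarity residual: grad f(x) + sum_i lambda_i a_i = (0, 0)
  -> stationarity OK
Primal feasibility (all g_i <= 0): OK
Dual feasibility (all lambda_i >= 0): OK
Complementary slackness (lambda_i * g_i(x) = 0 for all i): FAILS

Verdict: the first failing condition is complementary_slackness -> comp.

comp


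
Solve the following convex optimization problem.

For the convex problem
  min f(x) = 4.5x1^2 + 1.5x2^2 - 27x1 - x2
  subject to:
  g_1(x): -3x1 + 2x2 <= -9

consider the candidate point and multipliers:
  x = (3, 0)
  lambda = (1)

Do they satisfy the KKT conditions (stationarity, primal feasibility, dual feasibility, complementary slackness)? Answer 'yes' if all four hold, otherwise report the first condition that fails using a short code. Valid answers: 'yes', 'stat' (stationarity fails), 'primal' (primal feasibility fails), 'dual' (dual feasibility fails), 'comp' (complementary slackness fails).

Gradient of f: grad f(x) = Q x + c = (0, -1)
Constraint values g_i(x) = a_i^T x - b_i:
  g_1((3, 0)) = 0
Stationarity residual: grad f(x) + sum_i lambda_i a_i = (-3, 1)
  -> stationarity FAILS
Primal feasibility (all g_i <= 0): OK
Dual feasibility (all lambda_i >= 0): OK
Complementary slackness (lambda_i * g_i(x) = 0 for all i): OK

Verdict: the first failing condition is stationarity -> stat.

stat


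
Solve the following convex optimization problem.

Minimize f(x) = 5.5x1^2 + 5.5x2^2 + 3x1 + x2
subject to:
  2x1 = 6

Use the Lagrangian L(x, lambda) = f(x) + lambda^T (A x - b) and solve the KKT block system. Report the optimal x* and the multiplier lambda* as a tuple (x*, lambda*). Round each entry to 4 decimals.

Form the Lagrangian:
  L(x, lambda) = (1/2) x^T Q x + c^T x + lambda^T (A x - b)
Stationarity (grad_x L = 0): Q x + c + A^T lambda = 0.
Primal feasibility: A x = b.

This gives the KKT block system:
  [ Q   A^T ] [ x     ]   [-c ]
  [ A    0  ] [ lambda ] = [ b ]

Solving the linear system:
  x*      = (3, -0.0909)
  lambda* = (-18)
  f(x*)   = 58.4545

x* = (3, -0.0909), lambda* = (-18)


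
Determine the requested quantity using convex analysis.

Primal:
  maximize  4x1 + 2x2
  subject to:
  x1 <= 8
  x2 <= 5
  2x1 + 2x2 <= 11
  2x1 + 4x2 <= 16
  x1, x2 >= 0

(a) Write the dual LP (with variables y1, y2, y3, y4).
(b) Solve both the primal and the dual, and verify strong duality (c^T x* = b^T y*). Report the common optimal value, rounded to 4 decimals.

The standard primal-dual pair for 'max c^T x s.t. A x <= b, x >= 0' is:
  Dual:  min b^T y  s.t.  A^T y >= c,  y >= 0.

So the dual LP is:
  minimize  8y1 + 5y2 + 11y3 + 16y4
  subject to:
    y1 + 2y3 + 2y4 >= 4
    y2 + 2y3 + 4y4 >= 2
    y1, y2, y3, y4 >= 0

Solving the primal: x* = (5.5, 0).
  primal value c^T x* = 22.
Solving the dual: y* = (0, 0, 2, 0).
  dual value b^T y* = 22.
Strong duality: c^T x* = b^T y*. Confirmed.

22


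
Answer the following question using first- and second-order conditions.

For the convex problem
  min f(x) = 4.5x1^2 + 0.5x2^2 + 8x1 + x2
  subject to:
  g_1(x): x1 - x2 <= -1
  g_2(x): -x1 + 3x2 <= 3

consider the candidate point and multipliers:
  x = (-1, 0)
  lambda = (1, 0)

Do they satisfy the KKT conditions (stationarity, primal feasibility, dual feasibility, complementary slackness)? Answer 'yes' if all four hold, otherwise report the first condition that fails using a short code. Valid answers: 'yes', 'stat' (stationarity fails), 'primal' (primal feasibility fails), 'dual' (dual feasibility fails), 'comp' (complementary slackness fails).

Gradient of f: grad f(x) = Q x + c = (-1, 1)
Constraint values g_i(x) = a_i^T x - b_i:
  g_1((-1, 0)) = 0
  g_2((-1, 0)) = -2
Stationarity residual: grad f(x) + sum_i lambda_i a_i = (0, 0)
  -> stationarity OK
Primal feasibility (all g_i <= 0): OK
Dual feasibility (all lambda_i >= 0): OK
Complementary slackness (lambda_i * g_i(x) = 0 for all i): OK

Verdict: yes, KKT holds.

yes


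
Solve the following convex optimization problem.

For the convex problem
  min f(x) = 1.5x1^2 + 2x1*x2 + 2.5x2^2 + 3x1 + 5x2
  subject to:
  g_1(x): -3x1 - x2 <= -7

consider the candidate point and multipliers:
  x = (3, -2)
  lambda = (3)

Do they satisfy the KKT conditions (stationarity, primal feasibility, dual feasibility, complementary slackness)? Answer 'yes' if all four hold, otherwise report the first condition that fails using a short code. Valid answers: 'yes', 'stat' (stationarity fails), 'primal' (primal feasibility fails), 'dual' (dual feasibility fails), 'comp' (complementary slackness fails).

Gradient of f: grad f(x) = Q x + c = (8, 1)
Constraint values g_i(x) = a_i^T x - b_i:
  g_1((3, -2)) = 0
Stationarity residual: grad f(x) + sum_i lambda_i a_i = (-1, -2)
  -> stationarity FAILS
Primal feasibility (all g_i <= 0): OK
Dual feasibility (all lambda_i >= 0): OK
Complementary slackness (lambda_i * g_i(x) = 0 for all i): OK

Verdict: the first failing condition is stationarity -> stat.

stat


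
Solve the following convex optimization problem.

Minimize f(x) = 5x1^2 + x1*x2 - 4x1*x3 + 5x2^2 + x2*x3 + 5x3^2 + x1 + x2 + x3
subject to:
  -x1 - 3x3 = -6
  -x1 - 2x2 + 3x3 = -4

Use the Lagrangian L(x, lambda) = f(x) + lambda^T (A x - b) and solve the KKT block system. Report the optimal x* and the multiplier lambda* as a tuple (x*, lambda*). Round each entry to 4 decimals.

Form the Lagrangian:
  L(x, lambda) = (1/2) x^T Q x + c^T x + lambda^T (A x - b)
Stationarity (grad_x L = 0): Q x + c + A^T lambda = 0.
Primal feasibility: A x = b.

This gives the KKT block system:
  [ Q   A^T ] [ x     ]   [-c ]
  [ A    0  ] [ lambda ] = [ b ]

Solving the linear system:
  x*      = (2.8366, 2.1634, 1.0545)
  lambda* = (14.0495, 13.2624)
  f(x*)   = 71.7005

x* = (2.8366, 2.1634, 1.0545), lambda* = (14.0495, 13.2624)


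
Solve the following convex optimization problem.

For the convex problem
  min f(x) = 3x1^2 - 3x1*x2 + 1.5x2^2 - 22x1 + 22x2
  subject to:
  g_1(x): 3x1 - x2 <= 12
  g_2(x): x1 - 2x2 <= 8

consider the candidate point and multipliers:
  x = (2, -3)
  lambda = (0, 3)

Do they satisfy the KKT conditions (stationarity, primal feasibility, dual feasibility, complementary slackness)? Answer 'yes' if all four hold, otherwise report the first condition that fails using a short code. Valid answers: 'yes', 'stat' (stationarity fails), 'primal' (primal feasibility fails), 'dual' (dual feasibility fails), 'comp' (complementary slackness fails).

Gradient of f: grad f(x) = Q x + c = (-1, 7)
Constraint values g_i(x) = a_i^T x - b_i:
  g_1((2, -3)) = -3
  g_2((2, -3)) = 0
Stationarity residual: grad f(x) + sum_i lambda_i a_i = (2, 1)
  -> stationarity FAILS
Primal feasibility (all g_i <= 0): OK
Dual feasibility (all lambda_i >= 0): OK
Complementary slackness (lambda_i * g_i(x) = 0 for all i): OK

Verdict: the first failing condition is stationarity -> stat.

stat


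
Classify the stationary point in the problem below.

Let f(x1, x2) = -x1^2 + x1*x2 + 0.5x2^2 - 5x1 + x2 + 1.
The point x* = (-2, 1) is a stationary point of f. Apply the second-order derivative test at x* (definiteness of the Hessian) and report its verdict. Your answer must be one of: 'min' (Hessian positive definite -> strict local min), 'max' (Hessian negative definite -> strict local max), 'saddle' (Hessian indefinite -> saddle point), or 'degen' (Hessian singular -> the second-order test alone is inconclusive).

Compute the Hessian H = grad^2 f:
  H = [[-2, 1], [1, 1]]
Verify stationarity: grad f(x*) = H x* + g = (0, 0).
Eigenvalues of H: -2.3028, 1.3028.
Eigenvalues have mixed signs, so H is indefinite -> x* is a saddle point.

saddle


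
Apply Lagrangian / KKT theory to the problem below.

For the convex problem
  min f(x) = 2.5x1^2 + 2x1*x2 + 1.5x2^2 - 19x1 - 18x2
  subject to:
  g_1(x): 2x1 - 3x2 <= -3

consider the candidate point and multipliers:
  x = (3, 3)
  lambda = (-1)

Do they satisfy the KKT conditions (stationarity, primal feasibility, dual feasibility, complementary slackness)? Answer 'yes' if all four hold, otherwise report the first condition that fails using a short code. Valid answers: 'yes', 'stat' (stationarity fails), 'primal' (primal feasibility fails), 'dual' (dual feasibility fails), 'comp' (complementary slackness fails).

Gradient of f: grad f(x) = Q x + c = (2, -3)
Constraint values g_i(x) = a_i^T x - b_i:
  g_1((3, 3)) = 0
Stationarity residual: grad f(x) + sum_i lambda_i a_i = (0, 0)
  -> stationarity OK
Primal feasibility (all g_i <= 0): OK
Dual feasibility (all lambda_i >= 0): FAILS
Complementary slackness (lambda_i * g_i(x) = 0 for all i): OK

Verdict: the first failing condition is dual_feasibility -> dual.

dual


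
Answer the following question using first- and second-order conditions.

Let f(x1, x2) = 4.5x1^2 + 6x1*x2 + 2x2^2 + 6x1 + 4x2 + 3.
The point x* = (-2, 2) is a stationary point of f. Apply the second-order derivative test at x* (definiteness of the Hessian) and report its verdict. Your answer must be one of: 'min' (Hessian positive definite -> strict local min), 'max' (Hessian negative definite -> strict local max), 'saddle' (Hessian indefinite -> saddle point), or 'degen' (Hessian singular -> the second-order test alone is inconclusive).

Compute the Hessian H = grad^2 f:
  H = [[9, 6], [6, 4]]
Verify stationarity: grad f(x*) = H x* + g = (0, 0).
Eigenvalues of H: 0, 13.
H has a zero eigenvalue (singular; positive semidefinite but not definite), so H is neither positive definite, negative definite, nor indefinite. The second-order test alone is inconclusive -> degen.
(Indeed, f is constant along the null direction of H through x*, so x* is not a strict local extremum.)

degen


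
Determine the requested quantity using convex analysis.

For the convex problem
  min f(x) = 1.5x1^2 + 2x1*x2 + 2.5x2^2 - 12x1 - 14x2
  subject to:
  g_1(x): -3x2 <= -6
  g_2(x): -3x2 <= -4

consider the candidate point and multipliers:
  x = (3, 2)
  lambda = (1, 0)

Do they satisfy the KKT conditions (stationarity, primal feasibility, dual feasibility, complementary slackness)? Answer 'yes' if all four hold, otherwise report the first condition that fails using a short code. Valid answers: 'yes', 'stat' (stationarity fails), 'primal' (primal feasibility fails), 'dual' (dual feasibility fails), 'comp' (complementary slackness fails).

Gradient of f: grad f(x) = Q x + c = (1, 2)
Constraint values g_i(x) = a_i^T x - b_i:
  g_1((3, 2)) = 0
  g_2((3, 2)) = -2
Stationarity residual: grad f(x) + sum_i lambda_i a_i = (1, -1)
  -> stationarity FAILS
Primal feasibility (all g_i <= 0): OK
Dual feasibility (all lambda_i >= 0): OK
Complementary slackness (lambda_i * g_i(x) = 0 for all i): OK

Verdict: the first failing condition is stationarity -> stat.

stat


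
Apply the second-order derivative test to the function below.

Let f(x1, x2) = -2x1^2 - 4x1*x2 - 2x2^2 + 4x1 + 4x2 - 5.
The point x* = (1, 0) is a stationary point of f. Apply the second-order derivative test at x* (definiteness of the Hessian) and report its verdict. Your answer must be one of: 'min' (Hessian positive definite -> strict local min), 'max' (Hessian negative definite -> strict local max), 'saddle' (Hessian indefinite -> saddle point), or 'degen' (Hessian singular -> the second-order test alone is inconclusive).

Compute the Hessian H = grad^2 f:
  H = [[-4, -4], [-4, -4]]
Verify stationarity: grad f(x*) = H x* + g = (0, 0).
Eigenvalues of H: -8, 0.
H has a zero eigenvalue (singular; negative semidefinite but not definite), so H is neither positive definite, negative definite, nor indefinite. The second-order test alone is inconclusive -> degen.
(Indeed, f is constant along the null direction of H through x*, so x* is not a strict local extremum.)

degen


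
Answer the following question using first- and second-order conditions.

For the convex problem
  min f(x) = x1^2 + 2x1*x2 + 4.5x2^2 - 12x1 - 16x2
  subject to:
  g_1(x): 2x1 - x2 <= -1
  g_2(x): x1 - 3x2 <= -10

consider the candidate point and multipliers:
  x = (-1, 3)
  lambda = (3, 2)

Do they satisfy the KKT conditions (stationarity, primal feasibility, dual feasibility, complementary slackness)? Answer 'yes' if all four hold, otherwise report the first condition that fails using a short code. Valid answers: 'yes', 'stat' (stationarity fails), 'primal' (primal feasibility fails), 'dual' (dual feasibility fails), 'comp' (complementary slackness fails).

Gradient of f: grad f(x) = Q x + c = (-8, 9)
Constraint values g_i(x) = a_i^T x - b_i:
  g_1((-1, 3)) = -4
  g_2((-1, 3)) = 0
Stationarity residual: grad f(x) + sum_i lambda_i a_i = (0, 0)
  -> stationarity OK
Primal feasibility (all g_i <= 0): OK
Dual feasibility (all lambda_i >= 0): OK
Complementary slackness (lambda_i * g_i(x) = 0 for all i): FAILS

Verdict: the first failing condition is complementary_slackness -> comp.

comp


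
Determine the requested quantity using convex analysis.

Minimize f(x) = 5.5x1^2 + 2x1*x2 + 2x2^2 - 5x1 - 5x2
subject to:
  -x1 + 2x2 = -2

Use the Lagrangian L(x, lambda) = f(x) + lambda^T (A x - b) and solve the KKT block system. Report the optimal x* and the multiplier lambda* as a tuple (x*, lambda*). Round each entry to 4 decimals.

Form the Lagrangian:
  L(x, lambda) = (1/2) x^T Q x + c^T x + lambda^T (A x - b)
Stationarity (grad_x L = 0): Q x + c + A^T lambda = 0.
Primal feasibility: A x = b.

This gives the KKT block system:
  [ Q   A^T ] [ x     ]   [-c ]
  [ A    0  ] [ lambda ] = [ b ]

Solving the linear system:
  x*      = (0.8214, -0.5893)
  lambda* = (2.8571)
  f(x*)   = 2.2768

x* = (0.8214, -0.5893), lambda* = (2.8571)


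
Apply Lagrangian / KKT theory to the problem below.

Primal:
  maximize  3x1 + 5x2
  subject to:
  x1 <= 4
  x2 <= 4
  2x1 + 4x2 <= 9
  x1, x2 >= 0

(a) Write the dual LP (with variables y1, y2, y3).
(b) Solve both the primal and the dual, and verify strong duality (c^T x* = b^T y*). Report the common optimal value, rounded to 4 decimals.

The standard primal-dual pair for 'max c^T x s.t. A x <= b, x >= 0' is:
  Dual:  min b^T y  s.t.  A^T y >= c,  y >= 0.

So the dual LP is:
  minimize  4y1 + 4y2 + 9y3
  subject to:
    y1 + 2y3 >= 3
    y2 + 4y3 >= 5
    y1, y2, y3 >= 0

Solving the primal: x* = (4, 0.25).
  primal value c^T x* = 13.25.
Solving the dual: y* = (0.5, 0, 1.25).
  dual value b^T y* = 13.25.
Strong duality: c^T x* = b^T y*. Confirmed.

13.25


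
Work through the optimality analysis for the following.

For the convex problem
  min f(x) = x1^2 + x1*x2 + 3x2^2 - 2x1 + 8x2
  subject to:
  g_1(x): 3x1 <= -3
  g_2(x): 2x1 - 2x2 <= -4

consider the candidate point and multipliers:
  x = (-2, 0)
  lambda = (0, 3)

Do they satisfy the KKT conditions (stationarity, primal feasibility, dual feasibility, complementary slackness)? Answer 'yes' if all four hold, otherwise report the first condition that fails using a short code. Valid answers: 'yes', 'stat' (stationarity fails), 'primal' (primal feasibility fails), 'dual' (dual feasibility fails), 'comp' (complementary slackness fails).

Gradient of f: grad f(x) = Q x + c = (-6, 6)
Constraint values g_i(x) = a_i^T x - b_i:
  g_1((-2, 0)) = -3
  g_2((-2, 0)) = 0
Stationarity residual: grad f(x) + sum_i lambda_i a_i = (0, 0)
  -> stationarity OK
Primal feasibility (all g_i <= 0): OK
Dual feasibility (all lambda_i >= 0): OK
Complementary slackness (lambda_i * g_i(x) = 0 for all i): OK

Verdict: yes, KKT holds.

yes


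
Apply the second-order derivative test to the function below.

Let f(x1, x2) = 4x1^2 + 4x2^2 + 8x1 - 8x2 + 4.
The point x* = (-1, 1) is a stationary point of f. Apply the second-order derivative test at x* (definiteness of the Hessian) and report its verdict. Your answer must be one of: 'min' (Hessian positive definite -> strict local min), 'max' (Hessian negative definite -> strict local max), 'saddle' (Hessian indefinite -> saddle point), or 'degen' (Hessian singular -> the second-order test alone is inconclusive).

Compute the Hessian H = grad^2 f:
  H = [[8, 0], [0, 8]]
Verify stationarity: grad f(x*) = H x* + g = (0, 0).
Eigenvalues of H: 8, 8.
Both eigenvalues > 0, so H is positive definite -> x* is a strict local min.

min


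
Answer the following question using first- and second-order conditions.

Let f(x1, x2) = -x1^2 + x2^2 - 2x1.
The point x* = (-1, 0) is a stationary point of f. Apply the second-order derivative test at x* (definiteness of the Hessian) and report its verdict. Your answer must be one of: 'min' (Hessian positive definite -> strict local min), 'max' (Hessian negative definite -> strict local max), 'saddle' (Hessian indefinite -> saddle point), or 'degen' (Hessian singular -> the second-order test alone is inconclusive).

Compute the Hessian H = grad^2 f:
  H = [[-2, 0], [0, 2]]
Verify stationarity: grad f(x*) = H x* + g = (0, 0).
Eigenvalues of H: -2, 2.
Eigenvalues have mixed signs, so H is indefinite -> x* is a saddle point.

saddle


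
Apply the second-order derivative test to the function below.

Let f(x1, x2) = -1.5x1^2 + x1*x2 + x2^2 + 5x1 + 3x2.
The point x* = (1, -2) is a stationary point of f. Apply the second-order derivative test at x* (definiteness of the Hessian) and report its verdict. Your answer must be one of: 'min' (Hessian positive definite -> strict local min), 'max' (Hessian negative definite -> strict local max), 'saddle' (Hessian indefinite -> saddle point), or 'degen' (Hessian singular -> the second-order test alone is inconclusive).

Compute the Hessian H = grad^2 f:
  H = [[-3, 1], [1, 2]]
Verify stationarity: grad f(x*) = H x* + g = (0, 0).
Eigenvalues of H: -3.1926, 2.1926.
Eigenvalues have mixed signs, so H is indefinite -> x* is a saddle point.

saddle


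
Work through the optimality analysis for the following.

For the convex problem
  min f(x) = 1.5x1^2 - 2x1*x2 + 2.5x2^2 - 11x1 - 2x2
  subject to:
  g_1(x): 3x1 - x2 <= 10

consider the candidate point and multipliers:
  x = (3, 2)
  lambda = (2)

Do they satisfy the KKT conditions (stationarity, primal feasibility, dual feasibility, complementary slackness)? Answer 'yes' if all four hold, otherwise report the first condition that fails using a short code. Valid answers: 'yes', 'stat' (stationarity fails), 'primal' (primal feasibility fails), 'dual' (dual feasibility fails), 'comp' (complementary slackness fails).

Gradient of f: grad f(x) = Q x + c = (-6, 2)
Constraint values g_i(x) = a_i^T x - b_i:
  g_1((3, 2)) = -3
Stationarity residual: grad f(x) + sum_i lambda_i a_i = (0, 0)
  -> stationarity OK
Primal feasibility (all g_i <= 0): OK
Dual feasibility (all lambda_i >= 0): OK
Complementary slackness (lambda_i * g_i(x) = 0 for all i): FAILS

Verdict: the first failing condition is complementary_slackness -> comp.

comp


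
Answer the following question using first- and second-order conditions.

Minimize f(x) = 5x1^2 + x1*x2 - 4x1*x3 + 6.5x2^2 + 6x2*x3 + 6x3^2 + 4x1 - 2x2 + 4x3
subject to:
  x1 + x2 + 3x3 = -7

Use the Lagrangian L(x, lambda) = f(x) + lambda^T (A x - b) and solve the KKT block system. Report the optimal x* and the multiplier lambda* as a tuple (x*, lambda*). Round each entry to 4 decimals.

Form the Lagrangian:
  L(x, lambda) = (1/2) x^T Q x + c^T x + lambda^T (A x - b)
Stationarity (grad_x L = 0): Q x + c + A^T lambda = 0.
Primal feasibility: A x = b.

This gives the KKT block system:
  [ Q   A^T ] [ x     ]   [-c ]
  [ A    0  ] [ lambda ] = [ b ]

Solving the linear system:
  x*      = (-1.6476, 1.0399, -2.1308)
  lambda* = (2.9131)
  f(x*)   = 1.5991

x* = (-1.6476, 1.0399, -2.1308), lambda* = (2.9131)


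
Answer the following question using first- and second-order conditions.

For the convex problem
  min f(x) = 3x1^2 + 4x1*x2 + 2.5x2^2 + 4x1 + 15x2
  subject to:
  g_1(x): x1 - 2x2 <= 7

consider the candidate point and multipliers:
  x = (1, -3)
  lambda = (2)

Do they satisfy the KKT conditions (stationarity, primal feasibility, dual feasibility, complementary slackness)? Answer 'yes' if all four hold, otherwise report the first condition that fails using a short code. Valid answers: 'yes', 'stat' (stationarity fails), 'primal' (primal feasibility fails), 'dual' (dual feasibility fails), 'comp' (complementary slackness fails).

Gradient of f: grad f(x) = Q x + c = (-2, 4)
Constraint values g_i(x) = a_i^T x - b_i:
  g_1((1, -3)) = 0
Stationarity residual: grad f(x) + sum_i lambda_i a_i = (0, 0)
  -> stationarity OK
Primal feasibility (all g_i <= 0): OK
Dual feasibility (all lambda_i >= 0): OK
Complementary slackness (lambda_i * g_i(x) = 0 for all i): OK

Verdict: yes, KKT holds.

yes


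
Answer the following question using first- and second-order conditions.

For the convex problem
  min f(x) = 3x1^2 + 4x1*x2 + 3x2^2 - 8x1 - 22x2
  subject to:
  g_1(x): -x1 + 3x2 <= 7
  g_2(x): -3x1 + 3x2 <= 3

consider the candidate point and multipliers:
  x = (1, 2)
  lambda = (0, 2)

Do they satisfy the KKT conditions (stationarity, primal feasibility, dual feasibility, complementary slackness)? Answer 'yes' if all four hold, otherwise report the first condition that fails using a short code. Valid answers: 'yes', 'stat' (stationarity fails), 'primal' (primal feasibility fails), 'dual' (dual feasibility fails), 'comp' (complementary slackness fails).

Gradient of f: grad f(x) = Q x + c = (6, -6)
Constraint values g_i(x) = a_i^T x - b_i:
  g_1((1, 2)) = -2
  g_2((1, 2)) = 0
Stationarity residual: grad f(x) + sum_i lambda_i a_i = (0, 0)
  -> stationarity OK
Primal feasibility (all g_i <= 0): OK
Dual feasibility (all lambda_i >= 0): OK
Complementary slackness (lambda_i * g_i(x) = 0 for all i): OK

Verdict: yes, KKT holds.

yes


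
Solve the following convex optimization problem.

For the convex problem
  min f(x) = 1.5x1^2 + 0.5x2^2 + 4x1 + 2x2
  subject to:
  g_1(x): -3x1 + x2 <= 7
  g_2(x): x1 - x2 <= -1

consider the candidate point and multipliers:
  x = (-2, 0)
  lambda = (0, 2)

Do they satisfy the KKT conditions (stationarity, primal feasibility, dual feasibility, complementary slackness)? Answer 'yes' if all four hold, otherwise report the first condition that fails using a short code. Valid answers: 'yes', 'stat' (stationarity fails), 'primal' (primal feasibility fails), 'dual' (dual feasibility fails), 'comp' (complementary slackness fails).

Gradient of f: grad f(x) = Q x + c = (-2, 2)
Constraint values g_i(x) = a_i^T x - b_i:
  g_1((-2, 0)) = -1
  g_2((-2, 0)) = -1
Stationarity residual: grad f(x) + sum_i lambda_i a_i = (0, 0)
  -> stationarity OK
Primal feasibility (all g_i <= 0): OK
Dual feasibility (all lambda_i >= 0): OK
Complementary slackness (lambda_i * g_i(x) = 0 for all i): FAILS

Verdict: the first failing condition is complementary_slackness -> comp.

comp


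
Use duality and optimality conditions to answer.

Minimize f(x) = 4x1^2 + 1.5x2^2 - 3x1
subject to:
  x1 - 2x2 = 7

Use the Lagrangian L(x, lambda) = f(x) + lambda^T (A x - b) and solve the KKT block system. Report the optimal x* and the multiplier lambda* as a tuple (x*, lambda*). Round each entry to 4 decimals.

Form the Lagrangian:
  L(x, lambda) = (1/2) x^T Q x + c^T x + lambda^T (A x - b)
Stationarity (grad_x L = 0): Q x + c + A^T lambda = 0.
Primal feasibility: A x = b.

This gives the KKT block system:
  [ Q   A^T ] [ x     ]   [-c ]
  [ A    0  ] [ lambda ] = [ b ]

Solving the linear system:
  x*      = (0.9429, -3.0286)
  lambda* = (-4.5429)
  f(x*)   = 14.4857

x* = (0.9429, -3.0286), lambda* = (-4.5429)


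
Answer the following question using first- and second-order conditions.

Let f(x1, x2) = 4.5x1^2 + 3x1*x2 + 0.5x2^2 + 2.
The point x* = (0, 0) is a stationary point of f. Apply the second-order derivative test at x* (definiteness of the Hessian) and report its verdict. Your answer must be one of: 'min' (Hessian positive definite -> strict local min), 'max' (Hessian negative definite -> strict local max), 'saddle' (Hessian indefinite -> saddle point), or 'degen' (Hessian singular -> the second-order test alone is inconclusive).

Compute the Hessian H = grad^2 f:
  H = [[9, 3], [3, 1]]
Verify stationarity: grad f(x*) = H x* + g = (0, 0).
Eigenvalues of H: 0, 10.
H has a zero eigenvalue (singular; positive semidefinite but not definite), so H is neither positive definite, negative definite, nor indefinite. The second-order test alone is inconclusive -> degen.
(Indeed, f is constant along the null direction of H through x*, so x* is not a strict local extremum.)

degen


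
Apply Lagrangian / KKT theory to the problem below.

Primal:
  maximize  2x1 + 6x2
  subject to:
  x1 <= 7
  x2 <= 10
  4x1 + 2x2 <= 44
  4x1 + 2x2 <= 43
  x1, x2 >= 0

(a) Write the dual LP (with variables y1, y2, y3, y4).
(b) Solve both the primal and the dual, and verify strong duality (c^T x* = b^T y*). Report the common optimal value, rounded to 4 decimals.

The standard primal-dual pair for 'max c^T x s.t. A x <= b, x >= 0' is:
  Dual:  min b^T y  s.t.  A^T y >= c,  y >= 0.

So the dual LP is:
  minimize  7y1 + 10y2 + 44y3 + 43y4
  subject to:
    y1 + 4y3 + 4y4 >= 2
    y2 + 2y3 + 2y4 >= 6
    y1, y2, y3, y4 >= 0

Solving the primal: x* = (5.75, 10).
  primal value c^T x* = 71.5.
Solving the dual: y* = (0, 5, 0, 0.5).
  dual value b^T y* = 71.5.
Strong duality: c^T x* = b^T y*. Confirmed.

71.5


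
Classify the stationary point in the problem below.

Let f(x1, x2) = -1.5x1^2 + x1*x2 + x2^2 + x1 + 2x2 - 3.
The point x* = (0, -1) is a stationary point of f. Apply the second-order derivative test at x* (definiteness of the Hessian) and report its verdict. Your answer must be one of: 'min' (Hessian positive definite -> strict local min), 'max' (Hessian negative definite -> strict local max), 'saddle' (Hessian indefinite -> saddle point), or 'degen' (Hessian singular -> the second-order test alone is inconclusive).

Compute the Hessian H = grad^2 f:
  H = [[-3, 1], [1, 2]]
Verify stationarity: grad f(x*) = H x* + g = (0, 0).
Eigenvalues of H: -3.1926, 2.1926.
Eigenvalues have mixed signs, so H is indefinite -> x* is a saddle point.

saddle


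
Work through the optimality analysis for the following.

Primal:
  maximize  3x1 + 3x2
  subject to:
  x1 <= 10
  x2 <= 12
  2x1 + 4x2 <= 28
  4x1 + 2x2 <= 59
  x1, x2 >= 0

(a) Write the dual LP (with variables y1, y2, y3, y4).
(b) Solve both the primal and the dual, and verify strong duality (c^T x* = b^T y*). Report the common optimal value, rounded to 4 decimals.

The standard primal-dual pair for 'max c^T x s.t. A x <= b, x >= 0' is:
  Dual:  min b^T y  s.t.  A^T y >= c,  y >= 0.

So the dual LP is:
  minimize  10y1 + 12y2 + 28y3 + 59y4
  subject to:
    y1 + 2y3 + 4y4 >= 3
    y2 + 4y3 + 2y4 >= 3
    y1, y2, y3, y4 >= 0

Solving the primal: x* = (10, 2).
  primal value c^T x* = 36.
Solving the dual: y* = (1.5, 0, 0.75, 0).
  dual value b^T y* = 36.
Strong duality: c^T x* = b^T y*. Confirmed.

36


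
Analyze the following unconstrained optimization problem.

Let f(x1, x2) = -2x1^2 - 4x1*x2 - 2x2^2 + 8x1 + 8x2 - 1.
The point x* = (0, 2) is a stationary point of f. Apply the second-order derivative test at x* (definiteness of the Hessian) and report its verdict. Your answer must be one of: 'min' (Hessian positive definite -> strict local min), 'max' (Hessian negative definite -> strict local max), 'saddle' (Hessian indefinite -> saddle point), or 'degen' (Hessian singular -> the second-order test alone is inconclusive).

Compute the Hessian H = grad^2 f:
  H = [[-4, -4], [-4, -4]]
Verify stationarity: grad f(x*) = H x* + g = (0, 0).
Eigenvalues of H: -8, 0.
H has a zero eigenvalue (singular; negative semidefinite but not definite), so H is neither positive definite, negative definite, nor indefinite. The second-order test alone is inconclusive -> degen.
(Indeed, f is constant along the null direction of H through x*, so x* is not a strict local extremum.)

degen


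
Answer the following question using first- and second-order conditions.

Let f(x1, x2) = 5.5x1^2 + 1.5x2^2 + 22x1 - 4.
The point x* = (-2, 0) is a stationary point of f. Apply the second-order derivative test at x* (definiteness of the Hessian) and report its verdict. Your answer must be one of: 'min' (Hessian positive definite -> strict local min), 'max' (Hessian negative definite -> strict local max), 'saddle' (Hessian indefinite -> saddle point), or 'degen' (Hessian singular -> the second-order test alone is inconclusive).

Compute the Hessian H = grad^2 f:
  H = [[11, 0], [0, 3]]
Verify stationarity: grad f(x*) = H x* + g = (0, 0).
Eigenvalues of H: 3, 11.
Both eigenvalues > 0, so H is positive definite -> x* is a strict local min.

min


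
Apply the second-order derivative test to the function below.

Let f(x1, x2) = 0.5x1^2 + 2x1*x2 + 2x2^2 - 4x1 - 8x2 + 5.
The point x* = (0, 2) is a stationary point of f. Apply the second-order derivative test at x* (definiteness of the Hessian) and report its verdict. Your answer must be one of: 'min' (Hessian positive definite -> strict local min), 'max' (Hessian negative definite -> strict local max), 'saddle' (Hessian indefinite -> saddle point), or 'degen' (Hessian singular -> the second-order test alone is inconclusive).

Compute the Hessian H = grad^2 f:
  H = [[1, 2], [2, 4]]
Verify stationarity: grad f(x*) = H x* + g = (0, 0).
Eigenvalues of H: 0, 5.
H has a zero eigenvalue (singular; positive semidefinite but not definite), so H is neither positive definite, negative definite, nor indefinite. The second-order test alone is inconclusive -> degen.
(Indeed, f is constant along the null direction of H through x*, so x* is not a strict local extremum.)

degen


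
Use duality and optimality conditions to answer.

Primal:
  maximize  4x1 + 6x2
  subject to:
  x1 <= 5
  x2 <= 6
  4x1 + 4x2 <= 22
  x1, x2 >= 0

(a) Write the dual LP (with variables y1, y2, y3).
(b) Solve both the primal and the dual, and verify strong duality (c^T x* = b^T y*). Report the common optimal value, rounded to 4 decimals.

The standard primal-dual pair for 'max c^T x s.t. A x <= b, x >= 0' is:
  Dual:  min b^T y  s.t.  A^T y >= c,  y >= 0.

So the dual LP is:
  minimize  5y1 + 6y2 + 22y3
  subject to:
    y1 + 4y3 >= 4
    y2 + 4y3 >= 6
    y1, y2, y3 >= 0

Solving the primal: x* = (0, 5.5).
  primal value c^T x* = 33.
Solving the dual: y* = (0, 0, 1.5).
  dual value b^T y* = 33.
Strong duality: c^T x* = b^T y*. Confirmed.

33


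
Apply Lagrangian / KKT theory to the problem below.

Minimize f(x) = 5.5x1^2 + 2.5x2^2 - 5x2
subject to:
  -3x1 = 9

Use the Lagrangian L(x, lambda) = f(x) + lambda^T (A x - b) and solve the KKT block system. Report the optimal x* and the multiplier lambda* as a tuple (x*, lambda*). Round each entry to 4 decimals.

Form the Lagrangian:
  L(x, lambda) = (1/2) x^T Q x + c^T x + lambda^T (A x - b)
Stationarity (grad_x L = 0): Q x + c + A^T lambda = 0.
Primal feasibility: A x = b.

This gives the KKT block system:
  [ Q   A^T ] [ x     ]   [-c ]
  [ A    0  ] [ lambda ] = [ b ]

Solving the linear system:
  x*      = (-3, 1)
  lambda* = (-11)
  f(x*)   = 47

x* = (-3, 1), lambda* = (-11)


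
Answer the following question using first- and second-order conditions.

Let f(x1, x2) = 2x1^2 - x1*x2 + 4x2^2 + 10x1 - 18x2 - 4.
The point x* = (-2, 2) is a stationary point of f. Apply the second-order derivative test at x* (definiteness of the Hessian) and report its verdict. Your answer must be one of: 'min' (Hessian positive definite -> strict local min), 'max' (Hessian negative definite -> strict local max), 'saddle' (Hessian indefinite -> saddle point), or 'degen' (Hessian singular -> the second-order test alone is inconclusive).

Compute the Hessian H = grad^2 f:
  H = [[4, -1], [-1, 8]]
Verify stationarity: grad f(x*) = H x* + g = (0, 0).
Eigenvalues of H: 3.7639, 8.2361.
Both eigenvalues > 0, so H is positive definite -> x* is a strict local min.

min


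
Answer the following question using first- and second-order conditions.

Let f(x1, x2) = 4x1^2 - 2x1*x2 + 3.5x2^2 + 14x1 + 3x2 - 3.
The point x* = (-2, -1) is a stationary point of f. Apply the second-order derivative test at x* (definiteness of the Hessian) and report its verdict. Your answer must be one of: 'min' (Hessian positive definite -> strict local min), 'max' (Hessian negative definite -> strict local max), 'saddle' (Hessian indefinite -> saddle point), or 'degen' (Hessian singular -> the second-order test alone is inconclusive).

Compute the Hessian H = grad^2 f:
  H = [[8, -2], [-2, 7]]
Verify stationarity: grad f(x*) = H x* + g = (0, 0).
Eigenvalues of H: 5.4384, 9.5616.
Both eigenvalues > 0, so H is positive definite -> x* is a strict local min.

min


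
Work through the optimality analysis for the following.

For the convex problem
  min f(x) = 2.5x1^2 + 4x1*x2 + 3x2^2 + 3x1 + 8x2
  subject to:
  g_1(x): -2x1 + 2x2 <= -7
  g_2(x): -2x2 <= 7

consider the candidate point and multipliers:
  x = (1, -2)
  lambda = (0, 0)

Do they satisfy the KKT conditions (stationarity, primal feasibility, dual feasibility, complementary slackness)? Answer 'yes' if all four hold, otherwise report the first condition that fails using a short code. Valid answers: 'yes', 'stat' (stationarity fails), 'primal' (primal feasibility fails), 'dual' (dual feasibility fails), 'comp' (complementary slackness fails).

Gradient of f: grad f(x) = Q x + c = (0, 0)
Constraint values g_i(x) = a_i^T x - b_i:
  g_1((1, -2)) = 1
  g_2((1, -2)) = -3
Stationarity residual: grad f(x) + sum_i lambda_i a_i = (0, 0)
  -> stationarity OK
Primal feasibility (all g_i <= 0): FAILS
Dual feasibility (all lambda_i >= 0): OK
Complementary slackness (lambda_i * g_i(x) = 0 for all i): OK

Verdict: the first failing condition is primal_feasibility -> primal.

primal


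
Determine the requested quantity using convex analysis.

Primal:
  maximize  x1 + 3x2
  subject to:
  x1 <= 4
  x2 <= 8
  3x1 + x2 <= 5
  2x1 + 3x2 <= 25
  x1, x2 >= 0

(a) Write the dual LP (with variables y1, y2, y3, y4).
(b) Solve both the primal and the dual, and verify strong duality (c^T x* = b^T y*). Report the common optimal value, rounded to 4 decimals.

The standard primal-dual pair for 'max c^T x s.t. A x <= b, x >= 0' is:
  Dual:  min b^T y  s.t.  A^T y >= c,  y >= 0.

So the dual LP is:
  minimize  4y1 + 8y2 + 5y3 + 25y4
  subject to:
    y1 + 3y3 + 2y4 >= 1
    y2 + y3 + 3y4 >= 3
    y1, y2, y3, y4 >= 0

Solving the primal: x* = (0, 5).
  primal value c^T x* = 15.
Solving the dual: y* = (0, 0, 3, 0).
  dual value b^T y* = 15.
Strong duality: c^T x* = b^T y*. Confirmed.

15


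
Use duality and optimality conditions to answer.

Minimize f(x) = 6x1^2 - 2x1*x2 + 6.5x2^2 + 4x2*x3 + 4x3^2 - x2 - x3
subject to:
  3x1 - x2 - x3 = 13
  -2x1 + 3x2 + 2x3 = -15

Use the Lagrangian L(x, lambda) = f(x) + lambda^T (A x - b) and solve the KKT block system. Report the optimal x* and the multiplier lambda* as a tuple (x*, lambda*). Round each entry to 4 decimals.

Form the Lagrangian:
  L(x, lambda) = (1/2) x^T Q x + c^T x + lambda^T (A x - b)
Stationarity (grad_x L = 0): Q x + c + A^T lambda = 0.
Primal feasibility: A x = b.

This gives the KKT block system:
  [ Q   A^T ] [ x     ]   [-c ]
  [ A    0  ] [ lambda ] = [ b ]

Solving the linear system:
  x*      = (3.0916, -1.3663, -2.3589)
  lambda* = (-7.2475, 9.0446)
  f(x*)   = 116.8057

x* = (3.0916, -1.3663, -2.3589), lambda* = (-7.2475, 9.0446)


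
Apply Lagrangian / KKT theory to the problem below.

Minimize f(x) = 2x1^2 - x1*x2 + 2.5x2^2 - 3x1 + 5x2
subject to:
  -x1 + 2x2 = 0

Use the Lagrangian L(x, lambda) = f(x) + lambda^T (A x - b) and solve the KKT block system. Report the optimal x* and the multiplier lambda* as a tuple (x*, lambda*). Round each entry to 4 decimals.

Form the Lagrangian:
  L(x, lambda) = (1/2) x^T Q x + c^T x + lambda^T (A x - b)
Stationarity (grad_x L = 0): Q x + c + A^T lambda = 0.
Primal feasibility: A x = b.

This gives the KKT block system:
  [ Q   A^T ] [ x     ]   [-c ]
  [ A    0  ] [ lambda ] = [ b ]

Solving the linear system:
  x*      = (0.1176, 0.0588)
  lambda* = (-2.5882)
  f(x*)   = -0.0294

x* = (0.1176, 0.0588), lambda* = (-2.5882)
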